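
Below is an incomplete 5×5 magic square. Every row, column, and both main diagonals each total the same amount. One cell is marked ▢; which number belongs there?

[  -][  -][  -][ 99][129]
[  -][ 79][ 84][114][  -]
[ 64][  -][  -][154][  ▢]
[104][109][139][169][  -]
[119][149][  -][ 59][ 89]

Column 4 is complete and sums to 595; that is the magic constant.
The remaining cell in row 4 is (4,5) = 595 − 521 = 74.
Row 5 needs 595; the known cells sum to 416, so (5,3) = 179.
From anti-diagonal, 595 − (129 + 114 + 109 + 119) gives (3,3) = 124.
Using column 3: 84 + 124 + 139 + 179 + ? → (1,3) = 595 − 526 = 69.
Using main diagonal: 79 + 124 + 169 + 89 + ? → (1,1) = 595 − 461 = 134.
From row 1, 595 − (134 + 69 + 99 + 129) gives (1,2) = 164.
From column 1, 595 − (134 + 64 + 104 + 119) gives (2,1) = 174.
Using column 2: 164 + 79 + 109 + 149 + ? → (3,2) = 595 − 501 = 94.
From row 2, 595 − (174 + 79 + 84 + 114) gives (2,5) = 144.
The remaining cell in row 3 is (3,5) = 595 − 436 = 159.

159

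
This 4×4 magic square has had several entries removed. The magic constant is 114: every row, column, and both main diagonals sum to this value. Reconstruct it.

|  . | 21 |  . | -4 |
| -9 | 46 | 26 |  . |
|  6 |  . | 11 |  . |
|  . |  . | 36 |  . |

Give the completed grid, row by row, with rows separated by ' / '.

56 21 41 -4 / -9 46 26 51 / 6 31 11 66 / 61 16 36 1

The remaining cell in row 2 is (2,4) = 114 − 63 = 51.
Column 3 must total 114; the given cells sum to 73, so (1,3) = 41.
The remaining cell in row 1 is (1,1) = 114 − 58 = 56.
The remaining cell in column 1 is (4,1) = 114 − 53 = 61.
Using main diagonal: 56 + 46 + 11 + ? → (4,4) = 114 − 113 = 1.
Using anti-diagonal: -4 + 26 + 61 + ? → (3,2) = 114 − 83 = 31.
The remaining cell in row 3 is (3,4) = 114 − 48 = 66.
From row 4, 114 − (61 + 36 + 1) gives (4,2) = 16.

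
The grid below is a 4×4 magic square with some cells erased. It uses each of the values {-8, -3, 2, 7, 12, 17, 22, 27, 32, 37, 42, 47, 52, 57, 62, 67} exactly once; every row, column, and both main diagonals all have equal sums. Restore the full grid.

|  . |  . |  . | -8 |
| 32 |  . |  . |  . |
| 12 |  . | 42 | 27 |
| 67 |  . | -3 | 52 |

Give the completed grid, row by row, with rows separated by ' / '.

The 16 entries sum to 472, so each line sums to 472/4 = 118.
From row 3, 118 − (12 + 42 + 27) gives (3,2) = 37.
Row 4 must total 118; the given cells sum to 116, so (4,2) = 2.
Using column 1: 32 + 12 + 67 + ? → (1,1) = 118 − 111 = 7.
Using column 4: -8 + 27 + 52 + ? → (2,4) = 118 − 71 = 47.
Main diagonal must total 118; the given cells sum to 101, so (2,2) = 17.
Using anti-diagonal: -8 + 37 + 67 + ? → (2,3) = 118 − 96 = 22.
Using column 2: 17 + 37 + 2 + ? → (1,2) = 118 − 56 = 62.
From column 3, 118 − (22 + 42 + (-3)) gives (1,3) = 57.

7 62 57 -8 / 32 17 22 47 / 12 37 42 27 / 67 2 -3 52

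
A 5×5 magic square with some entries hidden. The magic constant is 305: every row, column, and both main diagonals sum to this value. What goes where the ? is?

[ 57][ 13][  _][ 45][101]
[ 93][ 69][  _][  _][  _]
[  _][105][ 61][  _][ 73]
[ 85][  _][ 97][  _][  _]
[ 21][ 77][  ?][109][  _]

Row 1: 57 + 13 + 45 + 101 + ? = 305, so (1,3) = 89.
Using column 1: 57 + 93 + 85 + 21 + ? → (3,1) = 305 − 256 = 49.
Column 2: 13 + 69 + 105 + 77 + ? = 305, so (4,2) = 41.
The remaining cell in anti-diagonal is (2,4) = 305 − 224 = 81.
The remaining cell in row 3 is (3,4) = 305 − 288 = 17.
Using column 4: 45 + 81 + 17 + 109 + ? → (4,4) = 305 − 252 = 53.
The remaining cell in main diagonal is (5,5) = 305 − 240 = 65.
From row 4, 305 − (85 + 41 + 97 + 53) gives (4,5) = 29.
Row 5 must total 305; the given cells sum to 272, so (5,3) = 33.

33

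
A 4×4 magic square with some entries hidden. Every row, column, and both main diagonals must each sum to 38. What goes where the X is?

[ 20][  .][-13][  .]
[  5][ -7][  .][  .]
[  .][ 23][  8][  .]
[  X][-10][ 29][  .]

2

Column 2 must total 38; the given cells sum to 6, so (1,2) = 32.
Column 3 must total 38; the given cells sum to 24, so (2,3) = 14.
Main diagonal needs 38; the known cells sum to 21, so (4,4) = 17.
Row 1: 20 + 32 + (-13) + ? = 38, so (1,4) = -1.
Row 2 needs 38; the known cells sum to 12, so (2,4) = 26.
Row 4 must total 38; the given cells sum to 36, so (4,1) = 2.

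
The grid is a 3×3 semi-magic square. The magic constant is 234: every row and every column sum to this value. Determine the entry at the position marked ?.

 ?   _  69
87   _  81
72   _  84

75

Row 2 must total 234; the given cells sum to 168, so (2,2) = 66.
The remaining cell in row 3 is (3,2) = 234 − 156 = 78.
Using column 1: 87 + 72 + ? → (1,1) = 234 − 159 = 75.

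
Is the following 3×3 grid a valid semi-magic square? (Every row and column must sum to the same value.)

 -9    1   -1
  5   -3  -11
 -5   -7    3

Yes

Row 1: -9 + 1 + (-1) = -9.
Row 2: 5 + (-3) + (-11) = -9.
Row 3: -5 + (-7) + 3 = -9.
Column 1: -9 + 5 + (-5) = -9.
Column 2: 1 + (-3) + (-7) = -9.
Column 3: -1 + (-11) + 3 = -9.
All lines sum to -9.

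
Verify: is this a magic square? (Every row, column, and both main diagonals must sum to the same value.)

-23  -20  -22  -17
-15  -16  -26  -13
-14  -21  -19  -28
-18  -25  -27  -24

No — column 3 sums to -94 but column 1 sums to -70.

Row 1: -23 + (-20) + (-22) + (-17) = -82.
Row 2: -15 + (-16) + (-26) + (-13) = -70.
Row 3: -14 + (-21) + (-19) + (-28) = -82.
Row 4: -18 + (-25) + (-27) + (-24) = -94.
Column 1: -23 + (-15) + (-14) + (-18) = -70.
Column 2: -20 + (-16) + (-21) + (-25) = -82.
Column 3: -22 + (-26) + (-19) + (-27) = -94.
Column 4: -17 + (-13) + (-28) + (-24) = -82.
Main diagonal: -23 + (-16) + (-19) + (-24) = -82.
Anti-diagonal: -17 + (-26) + (-21) + (-18) = -82.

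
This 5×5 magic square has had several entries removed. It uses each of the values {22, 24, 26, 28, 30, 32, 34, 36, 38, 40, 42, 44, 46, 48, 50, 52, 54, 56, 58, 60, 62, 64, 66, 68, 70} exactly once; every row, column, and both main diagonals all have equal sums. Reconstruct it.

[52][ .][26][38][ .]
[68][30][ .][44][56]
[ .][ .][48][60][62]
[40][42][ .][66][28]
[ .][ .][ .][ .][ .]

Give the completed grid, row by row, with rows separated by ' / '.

52 64 26 38 50 / 68 30 32 44 56 / 24 36 48 60 62 / 40 42 54 66 28 / 46 58 70 22 34

The 25 entries sum to 1150, so each line sums to 1150/5 = 230.
From row 2, 230 − (68 + 30 + 44 + 56) gives (2,3) = 32.
The remaining cell in row 4 is (4,3) = 230 − 176 = 54.
Column 3 needs 230; the known cells sum to 160, so (5,3) = 70.
From column 4, 230 − (38 + 44 + 60 + 66) gives (5,4) = 22.
Using main diagonal: 52 + 30 + 48 + 66 + ? → (5,5) = 230 − 196 = 34.
Column 5: 56 + 62 + 28 + 34 + ? = 230, so (1,5) = 50.
From anti-diagonal, 230 − (50 + 44 + 48 + 42) gives (5,1) = 46.
The remaining cell in row 1 is (1,2) = 230 − 166 = 64.
From row 5, 230 − (46 + 70 + 22 + 34) gives (5,2) = 58.
Column 1 must total 230; the given cells sum to 206, so (3,1) = 24.
Column 2: 64 + 30 + 42 + 58 + ? = 230, so (3,2) = 36.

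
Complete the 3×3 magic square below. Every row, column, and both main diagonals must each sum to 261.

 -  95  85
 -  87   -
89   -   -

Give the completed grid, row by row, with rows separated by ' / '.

The remaining cell in row 1 is (1,1) = 261 − 180 = 81.
Column 1 needs 261; the known cells sum to 170, so (2,1) = 91.
Using column 2: 95 + 87 + ? → (3,2) = 261 − 182 = 79.
Main diagonal must total 261; the given cells sum to 168, so (3,3) = 93.
Row 2 needs 261; the known cells sum to 178, so (2,3) = 83.

81 95 85 / 91 87 83 / 89 79 93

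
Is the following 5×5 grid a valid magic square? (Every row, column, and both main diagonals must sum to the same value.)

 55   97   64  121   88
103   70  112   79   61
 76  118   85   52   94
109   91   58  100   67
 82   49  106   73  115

Row 1: 55 + 97 + 64 + 121 + 88 = 425.
Row 2: 103 + 70 + 112 + 79 + 61 = 425.
Row 3: 76 + 118 + 85 + 52 + 94 = 425.
Row 4: 109 + 91 + 58 + 100 + 67 = 425.
Row 5: 82 + 49 + 106 + 73 + 115 = 425.
Column 1: 55 + 103 + 76 + 109 + 82 = 425.
Column 2: 97 + 70 + 118 + 91 + 49 = 425.
Column 3: 64 + 112 + 85 + 58 + 106 = 425.
Column 4: 121 + 79 + 52 + 100 + 73 = 425.
Column 5: 88 + 61 + 94 + 67 + 115 = 425.
Main diagonal: 55 + 70 + 85 + 100 + 115 = 425.
Anti-diagonal: 88 + 79 + 85 + 91 + 82 = 425.
All lines sum to 425.

Yes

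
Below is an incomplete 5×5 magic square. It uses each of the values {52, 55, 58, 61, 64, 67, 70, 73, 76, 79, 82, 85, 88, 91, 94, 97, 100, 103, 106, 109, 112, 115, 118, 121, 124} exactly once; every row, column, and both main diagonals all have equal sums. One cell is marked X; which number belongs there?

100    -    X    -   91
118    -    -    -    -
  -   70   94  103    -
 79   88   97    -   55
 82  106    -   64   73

58

The 25 entries sum to 2200, so each line sums to 2200/5 = 440.
Row 4: 79 + 88 + 97 + 55 + ? = 440, so (4,4) = 121.
Using row 5: 82 + 106 + 64 + 73 + ? → (5,3) = 440 − 325 = 115.
Using column 1: 100 + 118 + 79 + 82 + ? → (3,1) = 440 − 379 = 61.
Main diagonal: 100 + 94 + 121 + 73 + ? = 440, so (2,2) = 52.
The remaining cell in anti-diagonal is (2,4) = 440 − 355 = 85.
Using row 3: 61 + 70 + 94 + 103 + ? → (3,5) = 440 − 328 = 112.
Column 2: 52 + 70 + 88 + 106 + ? = 440, so (1,2) = 124.
Using column 4: 85 + 103 + 121 + 64 + ? → (1,4) = 440 − 373 = 67.
Column 5 needs 440; the known cells sum to 331, so (2,5) = 109.
From row 1, 440 − (100 + 124 + 67 + 91) gives (1,3) = 58.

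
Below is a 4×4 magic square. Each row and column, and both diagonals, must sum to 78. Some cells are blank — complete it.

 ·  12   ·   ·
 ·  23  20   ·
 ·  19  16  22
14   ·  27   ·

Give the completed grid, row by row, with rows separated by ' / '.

The remaining cell in row 3 is (3,1) = 78 − 57 = 21.
Column 2 must total 78; the given cells sum to 54, so (4,2) = 24.
Column 3: 20 + 16 + 27 + ? = 78, so (1,3) = 15.
Anti-diagonal needs 78; the known cells sum to 53, so (1,4) = 25.
Row 1 must total 78; the given cells sum to 52, so (1,1) = 26.
The remaining cell in row 4 is (4,4) = 78 − 65 = 13.
From column 1, 78 − (26 + 21 + 14) gives (2,1) = 17.
From column 4, 78 − (25 + 22 + 13) gives (2,4) = 18.

26 12 15 25 / 17 23 20 18 / 21 19 16 22 / 14 24 27 13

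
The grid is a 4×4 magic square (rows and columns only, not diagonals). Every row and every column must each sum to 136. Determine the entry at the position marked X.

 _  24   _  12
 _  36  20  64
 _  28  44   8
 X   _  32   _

Row 2 must total 136; the given cells sum to 120, so (2,1) = 16.
Row 3 must total 136; the given cells sum to 80, so (3,1) = 56.
Column 2 needs 136; the known cells sum to 88, so (4,2) = 48.
Column 3: 20 + 44 + 32 + ? = 136, so (1,3) = 40.
The remaining cell in column 4 is (4,4) = 136 − 84 = 52.
Row 1: 24 + 40 + 12 + ? = 136, so (1,1) = 60.
Row 4 needs 136; the known cells sum to 132, so (4,1) = 4.

4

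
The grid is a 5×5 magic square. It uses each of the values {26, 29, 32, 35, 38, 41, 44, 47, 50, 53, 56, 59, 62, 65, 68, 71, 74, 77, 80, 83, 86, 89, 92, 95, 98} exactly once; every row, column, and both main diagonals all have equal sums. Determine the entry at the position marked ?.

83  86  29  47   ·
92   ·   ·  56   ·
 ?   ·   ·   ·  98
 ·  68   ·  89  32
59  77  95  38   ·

26

The 25 entries sum to 1550, so each line sums to 1550/5 = 310.
Row 1: 83 + 86 + 29 + 47 + ? = 310, so (1,5) = 65.
Row 5 needs 310; the known cells sum to 269, so (5,5) = 41.
Column 4: 47 + 56 + 89 + 38 + ? = 310, so (3,4) = 80.
Column 5 must total 310; the given cells sum to 236, so (2,5) = 74.
Anti-diagonal: 65 + 56 + 68 + 59 + ? = 310, so (3,3) = 62.
Main diagonal must total 310; the given cells sum to 275, so (2,2) = 35.
Row 2 must total 310; the given cells sum to 257, so (2,3) = 53.
The remaining cell in column 2 is (3,2) = 310 − 266 = 44.
From column 3, 310 − (29 + 53 + 62 + 95) gives (4,3) = 71.
The remaining cell in row 3 is (3,1) = 310 − 284 = 26.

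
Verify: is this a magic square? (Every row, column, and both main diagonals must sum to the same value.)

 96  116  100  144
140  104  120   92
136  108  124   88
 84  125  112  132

Row 1: 96 + 116 + 100 + 144 = 456.
Row 2: 140 + 104 + 120 + 92 = 456.
Row 3: 136 + 108 + 124 + 88 = 456.
Row 4: 84 + 125 + 112 + 132 = 453.
Column 1: 96 + 140 + 136 + 84 = 456.
Column 2: 116 + 104 + 108 + 125 = 453.
Column 3: 100 + 120 + 124 + 112 = 456.
Column 4: 144 + 92 + 88 + 132 = 456.
Main diagonal: 96 + 104 + 124 + 132 = 456.
Anti-diagonal: 144 + 120 + 108 + 84 = 456.

No — column 2 sums to 453 but main diagonal sums to 456.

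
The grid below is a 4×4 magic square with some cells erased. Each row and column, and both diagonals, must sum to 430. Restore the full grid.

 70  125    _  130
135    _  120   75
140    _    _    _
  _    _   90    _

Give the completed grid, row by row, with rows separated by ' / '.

Row 1 must total 430; the given cells sum to 325, so (1,3) = 105.
Row 2 needs 430; the known cells sum to 330, so (2,2) = 100.
Column 1 needs 430; the known cells sum to 345, so (4,1) = 85.
The remaining cell in column 3 is (3,3) = 430 − 315 = 115.
Main diagonal must total 430; the given cells sum to 285, so (4,4) = 145.
Using anti-diagonal: 130 + 120 + 85 + ? → (3,2) = 430 − 335 = 95.
From row 3, 430 − (140 + 95 + 115) gives (3,4) = 80.
From row 4, 430 − (85 + 90 + 145) gives (4,2) = 110.

70 125 105 130 / 135 100 120 75 / 140 95 115 80 / 85 110 90 145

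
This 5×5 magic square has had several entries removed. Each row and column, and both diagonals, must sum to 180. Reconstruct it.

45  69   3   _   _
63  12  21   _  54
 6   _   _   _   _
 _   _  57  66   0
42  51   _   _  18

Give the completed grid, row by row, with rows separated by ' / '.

From row 2, 180 − (63 + 12 + 21 + 54) gives (2,4) = 30.
Using column 1: 45 + 63 + 6 + 42 + ? → (4,1) = 180 − 156 = 24.
Main diagonal needs 180; the known cells sum to 141, so (3,3) = 39.
Using row 4: 24 + 57 + 66 + 0 + ? → (4,2) = 180 − 147 = 33.
The remaining cell in column 2 is (3,2) = 180 − 165 = 15.
Column 3 must total 180; the given cells sum to 120, so (5,3) = 60.
From anti-diagonal, 180 − (30 + 39 + 33 + 42) gives (1,5) = 36.
Using row 1: 45 + 69 + 3 + 36 + ? → (1,4) = 180 − 153 = 27.
Using row 5: 42 + 51 + 60 + 18 + ? → (5,4) = 180 − 171 = 9.
Using column 4: 27 + 30 + 66 + 9 + ? → (3,4) = 180 − 132 = 48.
Using column 5: 36 + 54 + 0 + 18 + ? → (3,5) = 180 − 108 = 72.

45 69 3 27 36 / 63 12 21 30 54 / 6 15 39 48 72 / 24 33 57 66 0 / 42 51 60 9 18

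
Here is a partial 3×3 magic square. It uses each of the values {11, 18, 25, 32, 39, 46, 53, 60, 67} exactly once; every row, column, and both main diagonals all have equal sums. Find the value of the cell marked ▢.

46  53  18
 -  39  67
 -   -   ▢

The 9 entries sum to 351, so each line sums to 351/3 = 117.
Using row 2: 39 + 67 + ? → (2,1) = 117 − 106 = 11.
From column 1, 117 − (46 + 11) gives (3,1) = 60.
Using column 2: 53 + 39 + ? → (3,2) = 117 − 92 = 25.
Column 3 must total 117; the given cells sum to 85, so (3,3) = 32.

32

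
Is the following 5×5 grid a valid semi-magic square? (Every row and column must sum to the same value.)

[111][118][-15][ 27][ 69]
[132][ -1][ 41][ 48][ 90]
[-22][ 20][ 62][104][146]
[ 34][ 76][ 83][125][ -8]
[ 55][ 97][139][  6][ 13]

Row 1: 111 + 118 + (-15) + 27 + 69 = 310.
Row 2: 132 + (-1) + 41 + 48 + 90 = 310.
Row 3: -22 + 20 + 62 + 104 + 146 = 310.
Row 4: 34 + 76 + 83 + 125 + (-8) = 310.
Row 5: 55 + 97 + 139 + 6 + 13 = 310.
Column 1: 111 + 132 + (-22) + 34 + 55 = 310.
Column 2: 118 + (-1) + 20 + 76 + 97 = 310.
Column 3: -15 + 41 + 62 + 83 + 139 = 310.
Column 4: 27 + 48 + 104 + 125 + 6 = 310.
Column 5: 69 + 90 + 146 + (-8) + 13 = 310.
All lines sum to 310.

Yes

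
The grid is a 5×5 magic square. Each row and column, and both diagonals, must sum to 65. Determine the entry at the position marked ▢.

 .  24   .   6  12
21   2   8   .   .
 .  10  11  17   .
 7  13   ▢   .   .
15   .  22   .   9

19

Column 2: 24 + 2 + 10 + 13 + ? = 65, so (5,2) = 16.
Anti-diagonal: 12 + 11 + 13 + 15 + ? = 65, so (2,4) = 14.
The remaining cell in row 2 is (2,5) = 65 − 45 = 20.
The remaining cell in row 5 is (5,4) = 65 − 62 = 3.
From column 4, 65 − (6 + 14 + 17 + 3) gives (4,4) = 25.
Main diagonal: 2 + 11 + 25 + 9 + ? = 65, so (1,1) = 18.
The remaining cell in row 1 is (1,3) = 65 − 60 = 5.
From column 1, 65 − (18 + 21 + 7 + 15) gives (3,1) = 4.
Column 3 needs 65; the known cells sum to 46, so (4,3) = 19.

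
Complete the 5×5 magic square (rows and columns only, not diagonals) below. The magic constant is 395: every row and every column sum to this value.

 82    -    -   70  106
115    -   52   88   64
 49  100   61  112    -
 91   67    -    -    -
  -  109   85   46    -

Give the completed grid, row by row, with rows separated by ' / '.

82 43 94 70 106 / 115 76 52 88 64 / 49 100 61 112 73 / 91 67 103 79 55 / 58 109 85 46 97

Row 2 needs 395; the known cells sum to 319, so (2,2) = 76.
Row 3: 49 + 100 + 61 + 112 + ? = 395, so (3,5) = 73.
Column 1 must total 395; the given cells sum to 337, so (5,1) = 58.
Column 2 must total 395; the given cells sum to 352, so (1,2) = 43.
Using column 4: 70 + 88 + 112 + 46 + ? → (4,4) = 395 − 316 = 79.
Row 1 needs 395; the known cells sum to 301, so (1,3) = 94.
Row 5: 58 + 109 + 85 + 46 + ? = 395, so (5,5) = 97.
The remaining cell in column 3 is (4,3) = 395 − 292 = 103.
Column 5 must total 395; the given cells sum to 340, so (4,5) = 55.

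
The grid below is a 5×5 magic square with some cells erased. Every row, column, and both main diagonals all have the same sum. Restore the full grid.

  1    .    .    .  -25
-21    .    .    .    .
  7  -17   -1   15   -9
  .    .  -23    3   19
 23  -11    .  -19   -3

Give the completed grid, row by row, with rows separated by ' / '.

1 17 -7 9 -25 / -21 -5 21 -13 13 / 7 -17 -1 15 -9 / -15 11 -23 3 19 / 23 -11 5 -19 -3

Row 3 is already complete: 7 + -17 + -1 + 15 + -9 = -5, so that is the magic constant.
Row 5: 23 + (-11) + (-19) + (-3) + ? = -5, so (5,3) = 5.
Column 1 needs -5; the known cells sum to 10, so (4,1) = -15.
Column 5 needs -5; the known cells sum to -18, so (2,5) = 13.
Main diagonal needs -5; the known cells sum to 0, so (2,2) = -5.
Using row 4: -15 + (-23) + 3 + 19 + ? → (4,2) = -5 − (-16) = 11.
The remaining cell in column 2 is (1,2) = -5 − (-22) = 17.
Anti-diagonal must total -5; the given cells sum to 8, so (2,4) = -13.
Row 2 needs -5; the known cells sum to -26, so (2,3) = 21.
Column 3 must total -5; the given cells sum to 2, so (1,3) = -7.
Using column 4: -13 + 15 + 3 + (-19) + ? → (1,4) = -5 − (-14) = 9.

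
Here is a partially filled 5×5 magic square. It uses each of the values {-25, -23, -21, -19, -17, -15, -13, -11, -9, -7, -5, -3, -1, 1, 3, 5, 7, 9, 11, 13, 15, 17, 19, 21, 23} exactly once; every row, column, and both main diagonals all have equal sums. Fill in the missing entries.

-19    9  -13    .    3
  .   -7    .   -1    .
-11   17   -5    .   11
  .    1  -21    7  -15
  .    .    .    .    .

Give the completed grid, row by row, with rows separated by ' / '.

-19 9 -13 15 3 / 5 -7 21 -1 -23 / -11 17 -5 -17 11 / 23 1 -21 7 -15 / -3 -25 13 -9 19

The 25 entries sum to -25, so each line sums to -25/5 = -5.
From row 1, -5 − (-19 + 9 + (-13) + 3) gives (1,4) = 15.
From row 3, -5 − (-11 + 17 + (-5) + 11) gives (3,4) = -17.
Row 4: 1 + (-21) + 7 + (-15) + ? = -5, so (4,1) = 23.
Using column 2: 9 + (-7) + 17 + 1 + ? → (5,2) = -5 − 20 = -25.
Using column 4: 15 + (-1) + (-17) + 7 + ? → (5,4) = -5 − 4 = -9.
Main diagonal needs -5; the known cells sum to -24, so (5,5) = 19.
Using anti-diagonal: 3 + (-1) + (-5) + 1 + ? → (5,1) = -5 − (-2) = -3.
Row 5 must total -5; the given cells sum to -18, so (5,3) = 13.
Column 1: -19 + (-11) + 23 + (-3) + ? = -5, so (2,1) = 5.
Using column 3: -13 + (-5) + (-21) + 13 + ? → (2,3) = -5 − (-26) = 21.
The remaining cell in column 5 is (2,5) = -5 − 18 = -23.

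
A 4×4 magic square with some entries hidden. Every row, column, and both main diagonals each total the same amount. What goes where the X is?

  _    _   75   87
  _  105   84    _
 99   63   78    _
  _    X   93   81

60

Column 3 is complete and sums to 330; that is the magic constant.
The remaining cell in row 3 is (3,4) = 330 − 240 = 90.
From column 4, 330 − (87 + 90 + 81) gives (2,4) = 72.
Using main diagonal: 105 + 78 + 81 + ? → (1,1) = 330 − 264 = 66.
Anti-diagonal needs 330; the known cells sum to 234, so (4,1) = 96.
Row 1 must total 330; the given cells sum to 228, so (1,2) = 102.
Using row 2: 105 + 84 + 72 + ? → (2,1) = 330 − 261 = 69.
Row 4 must total 330; the given cells sum to 270, so (4,2) = 60.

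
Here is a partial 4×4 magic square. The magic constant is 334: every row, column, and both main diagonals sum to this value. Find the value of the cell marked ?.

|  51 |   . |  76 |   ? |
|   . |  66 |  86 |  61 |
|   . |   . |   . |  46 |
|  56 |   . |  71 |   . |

111

From row 2, 334 − (66 + 86 + 61) gives (2,1) = 121.
Column 1 must total 334; the given cells sum to 228, so (3,1) = 106.
Column 3 must total 334; the given cells sum to 233, so (3,3) = 101.
Main diagonal needs 334; the known cells sum to 218, so (4,4) = 116.
Row 3 must total 334; the given cells sum to 253, so (3,2) = 81.
Row 4 needs 334; the known cells sum to 243, so (4,2) = 91.
Using column 2: 66 + 81 + 91 + ? → (1,2) = 334 − 238 = 96.
Column 4 must total 334; the given cells sum to 223, so (1,4) = 111.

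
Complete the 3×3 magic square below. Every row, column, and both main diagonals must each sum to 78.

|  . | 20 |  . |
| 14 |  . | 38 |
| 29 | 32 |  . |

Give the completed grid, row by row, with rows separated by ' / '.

Row 2 needs 78; the known cells sum to 52, so (2,2) = 26.
From row 3, 78 − (29 + 32) gives (3,3) = 17.
From column 1, 78 − (14 + 29) gives (1,1) = 35.
Using column 3: 38 + 17 + ? → (1,3) = 78 − 55 = 23.

35 20 23 / 14 26 38 / 29 32 17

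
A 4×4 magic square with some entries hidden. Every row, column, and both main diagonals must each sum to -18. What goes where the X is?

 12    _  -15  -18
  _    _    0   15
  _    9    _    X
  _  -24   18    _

-12

Row 1 needs -18; the known cells sum to -21, so (1,2) = 3.
Using column 2: 3 + 9 + (-24) + ? → (2,2) = -18 − (-12) = -6.
The remaining cell in column 3 is (3,3) = -18 − 3 = -21.
The remaining cell in main diagonal is (4,4) = -18 − (-15) = -3.
Anti-diagonal must total -18; the given cells sum to -9, so (4,1) = -9.
Using row 2: -6 + 0 + 15 + ? → (2,1) = -18 − 9 = -27.
Using column 1: 12 + (-27) + (-9) + ? → (3,1) = -18 − (-24) = 6.
From column 4, -18 − (-18 + 15 + (-3)) gives (3,4) = -12.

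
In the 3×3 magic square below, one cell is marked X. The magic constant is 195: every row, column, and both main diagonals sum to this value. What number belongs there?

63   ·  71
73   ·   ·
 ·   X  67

69

From row 1, 195 − (63 + 71) gives (1,2) = 61.
Column 1: 63 + 73 + ? = 195, so (3,1) = 59.
Column 3: 71 + 67 + ? = 195, so (2,3) = 57.
Main diagonal must total 195; the given cells sum to 130, so (2,2) = 65.
Row 3 needs 195; the known cells sum to 126, so (3,2) = 69.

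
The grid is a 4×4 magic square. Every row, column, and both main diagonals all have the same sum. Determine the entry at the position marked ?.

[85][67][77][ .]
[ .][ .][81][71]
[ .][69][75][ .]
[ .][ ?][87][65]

89

Column 3 is complete and sums to 320; that is the magic constant.
From row 1, 320 − (85 + 67 + 77) gives (1,4) = 91.
The remaining cell in column 4 is (3,4) = 320 − 227 = 93.
Main diagonal must total 320; the given cells sum to 225, so (2,2) = 95.
From anti-diagonal, 320 − (91 + 81 + 69) gives (4,1) = 79.
Using row 2: 95 + 81 + 71 + ? → (2,1) = 320 − 247 = 73.
The remaining cell in row 3 is (3,1) = 320 − 237 = 83.
Row 4 must total 320; the given cells sum to 231, so (4,2) = 89.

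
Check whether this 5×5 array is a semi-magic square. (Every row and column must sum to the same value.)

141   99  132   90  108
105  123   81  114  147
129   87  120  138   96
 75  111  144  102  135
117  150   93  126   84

Row 1: 141 + 99 + 132 + 90 + 108 = 570.
Row 2: 105 + 123 + 81 + 114 + 147 = 570.
Row 3: 129 + 87 + 120 + 138 + 96 = 570.
Row 4: 75 + 111 + 144 + 102 + 135 = 567.
Row 5: 117 + 150 + 93 + 126 + 84 = 570.
Column 1: 141 + 105 + 129 + 75 + 117 = 567.
Column 2: 99 + 123 + 87 + 111 + 150 = 570.
Column 3: 132 + 81 + 120 + 144 + 93 = 570.
Column 4: 90 + 114 + 138 + 102 + 126 = 570.
Column 5: 108 + 147 + 96 + 135 + 84 = 570.

No — column 4 sums to 570 but column 1 sums to 567.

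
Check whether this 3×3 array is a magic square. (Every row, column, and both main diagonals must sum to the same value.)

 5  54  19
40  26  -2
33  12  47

No — row 1 sums to 78 but column 2 sums to 92.

Row 1: 5 + 54 + 19 = 78.
Row 2: 40 + 26 + (-2) = 64.
Row 3: 33 + 12 + 47 = 92.
Column 1: 5 + 40 + 33 = 78.
Column 2: 54 + 26 + 12 = 92.
Column 3: 19 + (-2) + 47 = 64.
Main diagonal: 5 + 26 + 47 = 78.
Anti-diagonal: 19 + 26 + 33 = 78.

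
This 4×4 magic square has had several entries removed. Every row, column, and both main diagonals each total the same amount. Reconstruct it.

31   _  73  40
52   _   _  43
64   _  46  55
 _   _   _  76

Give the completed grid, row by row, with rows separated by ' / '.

Column 4 is already complete: 40 + 43 + 55 + 76 = 214, so that is the magic constant.
Using row 1: 31 + 73 + 40 + ? → (1,2) = 214 − 144 = 70.
From row 3, 214 − (64 + 46 + 55) gives (3,2) = 49.
Using column 1: 31 + 52 + 64 + ? → (4,1) = 214 − 147 = 67.
The remaining cell in main diagonal is (2,2) = 214 − 153 = 61.
Anti-diagonal: 40 + 49 + 67 + ? = 214, so (2,3) = 58.
Column 2 needs 214; the known cells sum to 180, so (4,2) = 34.
Column 3: 73 + 58 + 46 + ? = 214, so (4,3) = 37.

31 70 73 40 / 52 61 58 43 / 64 49 46 55 / 67 34 37 76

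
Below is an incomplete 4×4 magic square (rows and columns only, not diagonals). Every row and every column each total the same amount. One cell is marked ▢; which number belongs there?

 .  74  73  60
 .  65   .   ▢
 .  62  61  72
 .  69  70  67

Column 2 is complete and sums to 270; that is the magic constant.
Row 1 must total 270; the given cells sum to 207, so (1,1) = 63.
Row 3: 62 + 61 + 72 + ? = 270, so (3,1) = 75.
Row 4 must total 270; the given cells sum to 206, so (4,1) = 64.
The remaining cell in column 1 is (2,1) = 270 − 202 = 68.
Column 3 needs 270; the known cells sum to 204, so (2,3) = 66.
The remaining cell in column 4 is (2,4) = 270 − 199 = 71.

71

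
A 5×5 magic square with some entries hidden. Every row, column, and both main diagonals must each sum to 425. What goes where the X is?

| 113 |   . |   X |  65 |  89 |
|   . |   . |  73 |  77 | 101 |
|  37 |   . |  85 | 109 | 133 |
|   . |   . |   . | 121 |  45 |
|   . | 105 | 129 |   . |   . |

Row 3 needs 425; the known cells sum to 364, so (3,2) = 61.
Column 4 needs 425; the known cells sum to 372, so (5,4) = 53.
Column 5: 89 + 101 + 133 + 45 + ? = 425, so (5,5) = 57.
Using main diagonal: 113 + 85 + 121 + 57 + ? → (2,2) = 425 − 376 = 49.
Using row 2: 49 + 73 + 77 + 101 + ? → (2,1) = 425 − 300 = 125.
Row 5 must total 425; the given cells sum to 344, so (5,1) = 81.
From column 1, 425 − (113 + 125 + 37 + 81) gives (4,1) = 69.
Anti-diagonal must total 425; the given cells sum to 332, so (4,2) = 93.
Row 4 needs 425; the known cells sum to 328, so (4,3) = 97.
The remaining cell in column 2 is (1,2) = 425 − 308 = 117.
Column 3: 73 + 85 + 97 + 129 + ? = 425, so (1,3) = 41.

41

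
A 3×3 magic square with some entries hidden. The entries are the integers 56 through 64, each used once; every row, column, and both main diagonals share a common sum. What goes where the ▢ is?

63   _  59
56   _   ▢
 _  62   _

The entries are 56 through 64, which sum to 540, so each line sums to 540/3 = 180.
Row 1 needs 180; the known cells sum to 122, so (1,2) = 58.
Column 1 must total 180; the given cells sum to 119, so (3,1) = 61.
Using column 2: 58 + 62 + ? → (2,2) = 180 − 120 = 60.
From main diagonal, 180 − (63 + 60) gives (3,3) = 57.
Row 2 must total 180; the given cells sum to 116, so (2,3) = 64.

64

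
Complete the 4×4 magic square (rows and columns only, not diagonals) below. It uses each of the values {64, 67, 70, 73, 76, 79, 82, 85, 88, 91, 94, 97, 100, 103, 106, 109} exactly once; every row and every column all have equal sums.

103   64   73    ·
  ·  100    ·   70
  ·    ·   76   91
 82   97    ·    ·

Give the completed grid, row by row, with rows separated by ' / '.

The 16 entries sum to 1384, so each line sums to 1384/4 = 346.
Row 1 needs 346; the known cells sum to 240, so (1,4) = 106.
Using column 2: 64 + 100 + 97 + ? → (3,2) = 346 − 261 = 85.
Using column 4: 106 + 70 + 91 + ? → (4,4) = 346 − 267 = 79.
Row 3: 85 + 76 + 91 + ? = 346, so (3,1) = 94.
The remaining cell in row 4 is (4,3) = 346 − 258 = 88.
Using column 1: 103 + 94 + 82 + ? → (2,1) = 346 − 279 = 67.
From column 3, 346 − (73 + 76 + 88) gives (2,3) = 109.

103 64 73 106 / 67 100 109 70 / 94 85 76 91 / 82 97 88 79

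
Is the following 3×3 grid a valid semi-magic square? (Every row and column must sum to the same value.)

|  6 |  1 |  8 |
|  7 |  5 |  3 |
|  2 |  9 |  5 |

Row 1: 6 + 1 + 8 = 15.
Row 2: 7 + 5 + 3 = 15.
Row 3: 2 + 9 + 5 = 16.
Column 1: 6 + 7 + 2 = 15.
Column 2: 1 + 5 + 9 = 15.
Column 3: 8 + 3 + 5 = 16.

No — column 3 sums to 16 but column 2 sums to 15.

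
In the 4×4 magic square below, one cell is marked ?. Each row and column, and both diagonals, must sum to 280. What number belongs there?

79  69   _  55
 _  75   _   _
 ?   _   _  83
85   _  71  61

Using row 1: 79 + 69 + 55 + ? → (1,3) = 280 − 203 = 77.
Row 4 must total 280; the given cells sum to 217, so (4,2) = 63.
Column 2 must total 280; the given cells sum to 207, so (3,2) = 73.
Column 4: 55 + 83 + 61 + ? = 280, so (2,4) = 81.
From main diagonal, 280 − (79 + 75 + 61) gives (3,3) = 65.
Using anti-diagonal: 55 + 73 + 85 + ? → (2,3) = 280 − 213 = 67.
From row 2, 280 − (75 + 67 + 81) gives (2,1) = 57.
Using row 3: 73 + 65 + 83 + ? → (3,1) = 280 − 221 = 59.

59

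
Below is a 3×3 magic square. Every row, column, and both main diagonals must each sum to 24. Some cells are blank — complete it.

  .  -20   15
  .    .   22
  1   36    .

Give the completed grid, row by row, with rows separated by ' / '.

29 -20 15 / -6 8 22 / 1 36 -13

The remaining cell in row 1 is (1,1) = 24 − (-5) = 29.
From row 3, 24 − (1 + 36) gives (3,3) = -13.
Using column 1: 29 + 1 + ? → (2,1) = 24 − 30 = -6.
Using column 2: -20 + 36 + ? → (2,2) = 24 − 16 = 8.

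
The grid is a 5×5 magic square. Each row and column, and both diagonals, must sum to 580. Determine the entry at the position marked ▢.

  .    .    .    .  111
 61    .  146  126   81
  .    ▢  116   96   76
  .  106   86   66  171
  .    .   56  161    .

Using row 2: 61 + 146 + 126 + 81 + ? → (2,2) = 580 − 414 = 166.
The remaining cell in row 4 is (4,1) = 580 − 429 = 151.
Column 3 needs 580; the known cells sum to 404, so (1,3) = 176.
From column 4, 580 − (126 + 96 + 66 + 161) gives (1,4) = 131.
Column 5 needs 580; the known cells sum to 439, so (5,5) = 141.
The remaining cell in main diagonal is (1,1) = 580 − 489 = 91.
Anti-diagonal: 111 + 126 + 116 + 106 + ? = 580, so (5,1) = 121.
The remaining cell in row 1 is (1,2) = 580 − 509 = 71.
Row 5 must total 580; the given cells sum to 479, so (5,2) = 101.
Column 1 must total 580; the given cells sum to 424, so (3,1) = 156.
From column 2, 580 − (71 + 166 + 106 + 101) gives (3,2) = 136.

136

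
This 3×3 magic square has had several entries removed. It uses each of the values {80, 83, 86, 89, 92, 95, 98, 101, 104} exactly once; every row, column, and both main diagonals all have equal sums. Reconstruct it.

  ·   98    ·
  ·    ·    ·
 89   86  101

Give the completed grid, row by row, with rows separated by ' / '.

83 98 95 / 104 92 80 / 89 86 101

The 9 entries sum to 828, so each line sums to 828/3 = 276.
Column 2: 98 + 86 + ? = 276, so (2,2) = 92.
The remaining cell in main diagonal is (1,1) = 276 − 193 = 83.
The remaining cell in anti-diagonal is (1,3) = 276 − 181 = 95.
Using column 1: 83 + 89 + ? → (2,1) = 276 − 172 = 104.
Using column 3: 95 + 101 + ? → (2,3) = 276 − 196 = 80.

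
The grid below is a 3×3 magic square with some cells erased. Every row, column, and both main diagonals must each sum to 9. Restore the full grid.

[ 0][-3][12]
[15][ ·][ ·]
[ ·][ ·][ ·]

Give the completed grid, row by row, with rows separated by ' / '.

The remaining cell in column 1 is (3,1) = 9 − 15 = -6.
Using anti-diagonal: 12 + (-6) + ? → (2,2) = 9 − 6 = 3.
The remaining cell in row 2 is (2,3) = 9 − 18 = -9.
From column 2, 9 − (-3 + 3) gives (3,2) = 9.
Column 3: 12 + (-9) + ? = 9, so (3,3) = 6.

0 -3 12 / 15 3 -9 / -6 9 6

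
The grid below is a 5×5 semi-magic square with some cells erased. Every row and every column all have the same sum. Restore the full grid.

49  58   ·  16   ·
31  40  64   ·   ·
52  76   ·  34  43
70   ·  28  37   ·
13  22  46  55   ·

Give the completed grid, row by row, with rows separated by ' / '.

49 58 67 16 25 / 31 40 64 73 7 / 52 76 10 34 43 / 70 19 28 37 61 / 13 22 46 55 79

Column 1 is already complete: 49 + 31 + 52 + 70 + 13 = 215, so that is the magic constant.
Row 3 must total 215; the given cells sum to 205, so (3,3) = 10.
Row 5 needs 215; the known cells sum to 136, so (5,5) = 79.
Column 2: 58 + 40 + 76 + 22 + ? = 215, so (4,2) = 19.
From column 3, 215 − (64 + 10 + 28 + 46) gives (1,3) = 67.
Using column 4: 16 + 34 + 37 + 55 + ? → (2,4) = 215 − 142 = 73.
Using row 1: 49 + 58 + 67 + 16 + ? → (1,5) = 215 − 190 = 25.
Row 2 needs 215; the known cells sum to 208, so (2,5) = 7.
The remaining cell in row 4 is (4,5) = 215 − 154 = 61.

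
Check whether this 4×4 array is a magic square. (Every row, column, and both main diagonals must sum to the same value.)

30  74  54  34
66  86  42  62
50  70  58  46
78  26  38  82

Row 1: 30 + 74 + 54 + 34 = 192.
Row 2: 66 + 86 + 42 + 62 = 256.
Row 3: 50 + 70 + 58 + 46 = 224.
Row 4: 78 + 26 + 38 + 82 = 224.
Column 1: 30 + 66 + 50 + 78 = 224.
Column 2: 74 + 86 + 70 + 26 = 256.
Column 3: 54 + 42 + 58 + 38 = 192.
Column 4: 34 + 62 + 46 + 82 = 224.
Main diagonal: 30 + 86 + 58 + 82 = 256.
Anti-diagonal: 34 + 42 + 70 + 78 = 224.

No — main diagonal sums to 256 but column 3 sums to 192.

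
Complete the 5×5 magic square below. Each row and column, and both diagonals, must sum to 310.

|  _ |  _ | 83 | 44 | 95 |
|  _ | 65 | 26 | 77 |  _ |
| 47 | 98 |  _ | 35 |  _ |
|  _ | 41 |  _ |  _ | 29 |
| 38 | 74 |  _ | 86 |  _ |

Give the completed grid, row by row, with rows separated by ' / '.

Column 2 needs 310; the known cells sum to 278, so (1,2) = 32.
From column 4, 310 − (44 + 77 + 35 + 86) gives (4,4) = 68.
The remaining cell in anti-diagonal is (3,3) = 310 − 251 = 59.
Using row 1: 32 + 83 + 44 + 95 + ? → (1,1) = 310 − 254 = 56.
Row 3: 47 + 98 + 59 + 35 + ? = 310, so (3,5) = 71.
From main diagonal, 310 − (56 + 65 + 59 + 68) gives (5,5) = 62.
Row 5 must total 310; the given cells sum to 260, so (5,3) = 50.
Column 3 needs 310; the known cells sum to 218, so (4,3) = 92.
Column 5 needs 310; the known cells sum to 257, so (2,5) = 53.
From row 2, 310 − (65 + 26 + 77 + 53) gives (2,1) = 89.
Row 4 needs 310; the known cells sum to 230, so (4,1) = 80.

56 32 83 44 95 / 89 65 26 77 53 / 47 98 59 35 71 / 80 41 92 68 29 / 38 74 50 86 62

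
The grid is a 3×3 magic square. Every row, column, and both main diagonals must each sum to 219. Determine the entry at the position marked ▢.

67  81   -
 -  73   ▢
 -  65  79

Row 1 needs 219; the known cells sum to 148, so (1,3) = 71.
From row 3, 219 − (65 + 79) gives (3,1) = 75.
Column 1 needs 219; the known cells sum to 142, so (2,1) = 77.
From column 3, 219 − (71 + 79) gives (2,3) = 69.

69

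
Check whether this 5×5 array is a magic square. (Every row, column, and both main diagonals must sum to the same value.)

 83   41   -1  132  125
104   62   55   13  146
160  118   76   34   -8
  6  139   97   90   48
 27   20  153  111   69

Yes

Row 1: 83 + 41 + (-1) + 132 + 125 = 380.
Row 2: 104 + 62 + 55 + 13 + 146 = 380.
Row 3: 160 + 118 + 76 + 34 + (-8) = 380.
Row 4: 6 + 139 + 97 + 90 + 48 = 380.
Row 5: 27 + 20 + 153 + 111 + 69 = 380.
Column 1: 83 + 104 + 160 + 6 + 27 = 380.
Column 2: 41 + 62 + 118 + 139 + 20 = 380.
Column 3: -1 + 55 + 76 + 97 + 153 = 380.
Column 4: 132 + 13 + 34 + 90 + 111 = 380.
Column 5: 125 + 146 + (-8) + 48 + 69 = 380.
Main diagonal: 83 + 62 + 76 + 90 + 69 = 380.
Anti-diagonal: 125 + 13 + 76 + 139 + 27 = 380.
All lines sum to 380.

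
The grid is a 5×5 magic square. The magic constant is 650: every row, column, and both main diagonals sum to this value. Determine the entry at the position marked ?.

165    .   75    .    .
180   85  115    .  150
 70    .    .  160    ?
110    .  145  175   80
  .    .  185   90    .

190

From row 2, 650 − (180 + 85 + 115 + 150) gives (2,4) = 120.
Row 4 needs 650; the known cells sum to 510, so (4,2) = 140.
Using column 1: 165 + 180 + 70 + 110 + ? → (5,1) = 650 − 525 = 125.
Column 3 must total 650; the given cells sum to 520, so (3,3) = 130.
From column 4, 650 − (120 + 160 + 175 + 90) gives (1,4) = 105.
Main diagonal needs 650; the known cells sum to 555, so (5,5) = 95.
From anti-diagonal, 650 − (120 + 130 + 140 + 125) gives (1,5) = 135.
Using row 1: 165 + 75 + 105 + 135 + ? → (1,2) = 650 − 480 = 170.
Using row 5: 125 + 185 + 90 + 95 + ? → (5,2) = 650 − 495 = 155.
Column 2 needs 650; the known cells sum to 550, so (3,2) = 100.
Column 5: 135 + 150 + 80 + 95 + ? = 650, so (3,5) = 190.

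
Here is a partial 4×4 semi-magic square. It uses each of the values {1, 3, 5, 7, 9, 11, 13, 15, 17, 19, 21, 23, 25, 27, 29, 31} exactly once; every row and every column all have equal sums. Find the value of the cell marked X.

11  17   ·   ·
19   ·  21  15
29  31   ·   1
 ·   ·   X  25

The 16 entries sum to 256, so each line sums to 256/4 = 64.
Using row 2: 19 + 21 + 15 + ? → (2,2) = 64 − 55 = 9.
Row 3 must total 64; the given cells sum to 61, so (3,3) = 3.
From column 1, 64 − (11 + 19 + 29) gives (4,1) = 5.
Column 2 must total 64; the given cells sum to 57, so (4,2) = 7.
From column 4, 64 − (15 + 1 + 25) gives (1,4) = 23.
Row 1: 11 + 17 + 23 + ? = 64, so (1,3) = 13.
The remaining cell in row 4 is (4,3) = 64 − 37 = 27.

27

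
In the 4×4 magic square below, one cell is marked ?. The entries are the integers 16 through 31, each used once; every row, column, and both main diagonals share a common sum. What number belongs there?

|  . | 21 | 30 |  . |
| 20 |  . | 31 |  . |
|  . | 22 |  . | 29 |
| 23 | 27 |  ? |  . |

16

The entries are 16 through 31, which sum to 376, so each line sums to 376/4 = 94.
From column 2, 94 − (21 + 22 + 27) gives (2,2) = 24.
Anti-diagonal must total 94; the given cells sum to 76, so (1,4) = 18.
The remaining cell in row 1 is (1,1) = 94 − 69 = 25.
Row 2 must total 94; the given cells sum to 75, so (2,4) = 19.
Using column 1: 25 + 20 + 23 + ? → (3,1) = 94 − 68 = 26.
Column 4 needs 94; the known cells sum to 66, so (4,4) = 28.
Using main diagonal: 25 + 24 + 28 + ? → (3,3) = 94 − 77 = 17.
Row 4 must total 94; the given cells sum to 78, so (4,3) = 16.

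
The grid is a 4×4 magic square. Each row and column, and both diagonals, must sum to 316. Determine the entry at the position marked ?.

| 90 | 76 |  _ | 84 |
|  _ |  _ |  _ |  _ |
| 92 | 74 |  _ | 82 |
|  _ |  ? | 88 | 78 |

Row 1: 90 + 76 + 84 + ? = 316, so (1,3) = 66.
Row 3 must total 316; the given cells sum to 248, so (3,3) = 68.
Using column 3: 66 + 68 + 88 + ? → (2,3) = 316 − 222 = 94.
Column 4 needs 316; the known cells sum to 244, so (2,4) = 72.
The remaining cell in main diagonal is (2,2) = 316 − 236 = 80.
From anti-diagonal, 316 − (84 + 94 + 74) gives (4,1) = 64.
From row 2, 316 − (80 + 94 + 72) gives (2,1) = 70.
From row 4, 316 − (64 + 88 + 78) gives (4,2) = 86.

86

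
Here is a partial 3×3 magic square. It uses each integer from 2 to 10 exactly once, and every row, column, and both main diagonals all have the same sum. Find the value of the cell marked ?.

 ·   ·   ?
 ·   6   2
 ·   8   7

9

The entries are 2 through 10, which sum to 54, so each line sums to 54/3 = 18.
From row 2, 18 − (6 + 2) gives (2,1) = 10.
Row 3 needs 18; the known cells sum to 15, so (3,1) = 3.
From column 1, 18 − (10 + 3) gives (1,1) = 5.
The remaining cell in column 2 is (1,2) = 18 − 14 = 4.
Using column 3: 2 + 7 + ? → (1,3) = 18 − 9 = 9.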